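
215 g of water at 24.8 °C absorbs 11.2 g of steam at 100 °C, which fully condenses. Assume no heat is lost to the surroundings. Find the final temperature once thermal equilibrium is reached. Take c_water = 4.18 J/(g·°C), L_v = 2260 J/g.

T_f ≈ 55.3 °C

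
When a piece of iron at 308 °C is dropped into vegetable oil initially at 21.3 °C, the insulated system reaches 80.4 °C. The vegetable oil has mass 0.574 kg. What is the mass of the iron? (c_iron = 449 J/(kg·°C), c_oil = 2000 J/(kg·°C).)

Taking heat into each body as positive, Σ m c ΔT = 0:
m×449×(80.4 − 308) + 0.574×2000×(80.4 − 21.3) = 0
-102192 m = -67847
m = -67847/-102192 ≈ 0.6639 kg

m ≈ 0.664 kg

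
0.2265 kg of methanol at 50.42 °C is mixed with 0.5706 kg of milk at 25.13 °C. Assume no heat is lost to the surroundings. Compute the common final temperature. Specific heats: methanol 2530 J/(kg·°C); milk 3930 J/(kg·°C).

T_f ≈ 30.3 °C

Setting the total heat transfer to zero:
0.2265·2530·(T − 50.42) + 0.5706·3930·(T − 25.13) = 0
573.05(T − 50.42) + 2242.5(T − 25.13) = 0
2815.5 T = 85246
T = 85246/2815.5 ≈ 30.28 °C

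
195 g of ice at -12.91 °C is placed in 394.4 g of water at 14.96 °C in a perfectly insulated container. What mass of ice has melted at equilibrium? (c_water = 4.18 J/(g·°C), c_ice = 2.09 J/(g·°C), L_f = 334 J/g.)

Cooling the water to 0 °C releases 394.4·4.18·14.96 = 24663 J.
Of that, 195·2.09·12.91 = 5261.5 J goes to bring the ice to 0 °C, leaving 19401 J.
To melt every bit of ice: 195·334 = 65130 J.
Since 19401 < 65130 J, not all the ice melts; equilibrium is at 0 °C.
Mass melted = 19401/334 ≈ 58.09 g.

m_melted ≈ 58.1 g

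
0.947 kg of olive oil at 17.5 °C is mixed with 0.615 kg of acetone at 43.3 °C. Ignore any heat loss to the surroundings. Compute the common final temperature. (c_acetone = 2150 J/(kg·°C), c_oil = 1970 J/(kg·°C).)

T_f ≈ 28.2 °C

|Q_acetone| = |Q_oil|:
0.615×2150×(43.3 − T) = 0.947×1970×(T − 17.5)
1322.2(43.3 − T) = 1865.6(T − 17.5)
3187.8 T = 89901  ⇒  T ≈ 28.20 °C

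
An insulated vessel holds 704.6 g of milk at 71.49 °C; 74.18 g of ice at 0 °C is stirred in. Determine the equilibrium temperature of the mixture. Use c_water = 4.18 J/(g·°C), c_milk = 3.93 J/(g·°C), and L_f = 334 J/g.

Taking heat into each body as positive, Σ m c ΔT = 0:
melt ice: 74.18·334 = 24776
  meltwater 0→T: 74.18·4.18·T = 310.07 T
  milk: 2769.1(T − 71.49)
3079.2 T = 197961 − 24776 = 173185
T ≈ 56.24 °C. Since T > 0 °C, the all-ice-melts assumption holds.

T_f ≈ 56.2 °C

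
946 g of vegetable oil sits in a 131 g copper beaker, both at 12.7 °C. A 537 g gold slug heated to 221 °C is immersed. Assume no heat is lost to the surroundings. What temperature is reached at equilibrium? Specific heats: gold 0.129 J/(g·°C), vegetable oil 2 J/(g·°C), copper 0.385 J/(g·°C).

Net heat exchanged in the isolated system is zero:
537*0.129*(T − 221) + 946*2*(T − 12.7) + 131*0.385*(T − 12.7) = 0
(69.27 + 1892 + 50.44) T = 69.27*221 + 1892*12.7 + 50.44*12.7
T = 39978/2011.7 ≈ 19.87 °C

T_f ≈ 19.9 °C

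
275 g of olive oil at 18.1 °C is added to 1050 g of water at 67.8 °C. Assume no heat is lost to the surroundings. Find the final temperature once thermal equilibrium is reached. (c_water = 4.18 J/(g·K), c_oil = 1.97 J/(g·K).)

Energy conservation, ΣQ = 0:
1050*4.18*(T − 67.8) + 275*1.97*(T − 18.1) = 0
4389(T − 67.8) + 541.75(T − 18.1) = 0
4930.8 T = 307380
T ≈ 62.34 °C

T_f ≈ 62.3 °C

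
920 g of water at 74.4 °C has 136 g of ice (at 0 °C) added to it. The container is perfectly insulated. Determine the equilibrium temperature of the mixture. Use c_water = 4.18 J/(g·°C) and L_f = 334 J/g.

Setting the total heat transfer to zero:
latent heat to melt: 136×334 = 45424; meltwater 0→T: 136×4.18×T = 568.48 T; water: 3845.6(T − 74.4)
4414.1 T = 286113 − 45424 = 240689
T ≈ 54.53 °C. Since T > 0 °C, the all-ice-melts assumption holds.

T_f ≈ 54.5 °C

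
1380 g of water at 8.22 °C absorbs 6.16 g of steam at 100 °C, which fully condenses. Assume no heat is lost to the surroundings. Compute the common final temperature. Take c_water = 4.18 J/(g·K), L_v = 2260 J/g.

T_f ≈ 11.0 °C

Conservation of energy gives ΣQ = 0:
steam→water at 100 °C releases m L_v = 6.16·2260 = 13922; condensed water 100 °C→T: 25.75(T − 100); water warms: 1380·4.18·(T − 8.22) = 5768.4(T − 8.22)
5794.1 T = 13922 + 2574.9 + 47416 = 63913
T ≈ 11.03 °C — below 100 °C, confirming all the steam condensed.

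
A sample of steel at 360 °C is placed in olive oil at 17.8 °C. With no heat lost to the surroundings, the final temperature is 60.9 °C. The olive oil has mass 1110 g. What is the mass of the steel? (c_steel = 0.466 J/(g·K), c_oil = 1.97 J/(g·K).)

Heat lost by the steel = heat gained by the oil:
m×0.466×(360 − 60.9) = 1110×1.97×(60.9 − 17.8)
139.38 m = 94247  ⇒  m ≈ 676.2 g

m ≈ 676 g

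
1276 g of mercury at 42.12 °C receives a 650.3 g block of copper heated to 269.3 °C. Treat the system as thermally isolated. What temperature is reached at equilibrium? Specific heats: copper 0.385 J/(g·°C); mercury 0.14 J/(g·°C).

T_f ≈ 174.7 °C

Energy conservation, ΣQ = 0:
650.3·0.385·(T − 269.3) + 1276·0.14·(T − 42.12) = 0
250.37(T − 269.3) + 178.64(T − 42.12) = 0
429.01 T = 74948
T = 74948/429.01 ≈ 174.70 °C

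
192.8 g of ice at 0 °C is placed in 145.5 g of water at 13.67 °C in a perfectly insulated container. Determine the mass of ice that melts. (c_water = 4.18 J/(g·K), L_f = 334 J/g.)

Cooling the water to 0 °C releases 145.5·4.18·13.67 = 8314 J.
Fully melting the ice requires m_ice L_f = 192.8·334 = 64395 J.
Since 8314 < 64395 J, not all the ice melts; equilibrium is at 0 °C.
m_melted·334 = 8314  ⇒  m_melted ≈ 24.89 g.

m_melted ≈ 24.9 g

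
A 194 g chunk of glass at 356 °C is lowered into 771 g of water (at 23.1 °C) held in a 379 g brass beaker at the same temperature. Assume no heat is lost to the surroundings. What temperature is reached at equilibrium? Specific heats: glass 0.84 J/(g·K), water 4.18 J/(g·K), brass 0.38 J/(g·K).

Let T be the final temperature. ΣQ_i = 0:
194*0.84*(T − 356) + 771*4.18*(T − 23.1) + 379*0.38*(T − 23.1) = 0
162.96(T − 356) + 3222.8(T − 23.1) + 144.02(T − 23.1) = 0
3529.8 T = 135787
T = 135787/3529.8 ≈ 38.47 °C

T_f ≈ 38.5 °C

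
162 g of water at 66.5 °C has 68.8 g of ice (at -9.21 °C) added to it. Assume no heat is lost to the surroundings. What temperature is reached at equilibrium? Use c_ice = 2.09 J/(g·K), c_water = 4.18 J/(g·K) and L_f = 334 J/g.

T_f ≈ 21.5 °C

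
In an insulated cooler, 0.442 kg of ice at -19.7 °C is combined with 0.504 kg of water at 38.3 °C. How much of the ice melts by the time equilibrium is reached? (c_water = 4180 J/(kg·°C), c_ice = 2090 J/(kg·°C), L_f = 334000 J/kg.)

m_melted ≈ 0.187 kg

Heat available from the water dropping to 0 °C: 0.504×4180×38.3 = 80687 J.
Warming the ice to 0 °C takes 0.442×2090×19.7 = 18198 J, leaving 62489 J for melting.
To melt every bit of ice: 0.442×334000 = 147628 J.
Since 62489 < 147628 J, not all the ice melts; equilibrium is at 0 °C.
Mass melted = 62489/334000 ≈ 0.1871 kg.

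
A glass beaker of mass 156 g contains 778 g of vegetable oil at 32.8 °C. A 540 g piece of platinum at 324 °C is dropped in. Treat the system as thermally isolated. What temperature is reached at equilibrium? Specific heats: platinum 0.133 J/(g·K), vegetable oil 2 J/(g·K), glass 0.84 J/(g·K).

Setting the total heat transfer to zero:
540×0.133×(T − 324) + 778×2×(T − 32.8) + 156×0.84×(T − 32.8) = 0
71.82(T − 324) + 1556(T − 32.8) + 131.04(T − 32.8) = 0
1758.9 T = 78605
T = 78605/1758.9 ≈ 44.69 °C

T_f ≈ 44.7 °C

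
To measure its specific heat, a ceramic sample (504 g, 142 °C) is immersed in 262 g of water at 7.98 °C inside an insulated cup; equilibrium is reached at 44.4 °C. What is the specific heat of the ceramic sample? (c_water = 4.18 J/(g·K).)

c ≈ 0.811 J/(g·K)

Conservation of energy gives ΣQ = 0:
504×c×(44.4 − 142) + 262×4.18×(44.4 − 7.98) = 0
-49190 c = -39886
c = -39886/-49190 ≈ 0.8108 J/(g·K)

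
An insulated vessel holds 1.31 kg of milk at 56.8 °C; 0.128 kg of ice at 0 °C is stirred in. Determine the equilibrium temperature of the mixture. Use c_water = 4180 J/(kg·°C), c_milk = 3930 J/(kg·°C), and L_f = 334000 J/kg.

T_f ≈ 43.9 °C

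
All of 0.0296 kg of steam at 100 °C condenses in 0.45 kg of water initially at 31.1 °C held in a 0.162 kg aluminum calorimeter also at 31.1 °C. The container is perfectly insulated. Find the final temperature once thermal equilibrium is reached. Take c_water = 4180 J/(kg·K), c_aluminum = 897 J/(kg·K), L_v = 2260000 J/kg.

T_f ≈ 66.2 °C

Taking heat into each body as positive, Σ m c ΔT = 0:
condense steam: −0.0296·2260000 = −66896
  condensed water 100 °C→T: 123.73(T − 100)
  water warms: 0.45·4180·(T − 31.1) = 1881(T − 31.1)
  cup: 145.31(T − 31.1)
2150 T = 66896 + 12373 + 63018 = 142287
T ≈ 66.18 °C — below 100 °C, confirming all the steam condensed.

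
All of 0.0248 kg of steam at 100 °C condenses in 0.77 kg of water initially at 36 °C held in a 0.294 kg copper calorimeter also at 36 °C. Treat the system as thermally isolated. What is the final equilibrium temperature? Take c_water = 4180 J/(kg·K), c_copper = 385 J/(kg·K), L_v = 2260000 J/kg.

T_f ≈ 54.2 °C

Let T be the final temperature. ΣQ_i = 0:
steam→water at 100 °C releases m L_v = 0.0248·2260000 = 56048
  condensed water 100 °C→T: 103.66(T − 100)
  water warms: 0.77·4180·(T − 36) = 3218.6(T − 36)
  cup: 113.19(T − 36)
3435.5 T = 56048 + 10366 + 119944 = 186359
T ≈ 54.25 °C, under the boiling point, so the assumption holds.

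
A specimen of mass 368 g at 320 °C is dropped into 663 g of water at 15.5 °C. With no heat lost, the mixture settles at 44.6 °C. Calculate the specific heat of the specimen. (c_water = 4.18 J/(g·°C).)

Taking heat into each body as positive, Σ m c ΔT = 0:
368·c·(44.6 − 320) + 663·4.18·(44.6 − 15.5) = 0
-101347 c = -80646
c = -80646/-101347 ≈ 0.7957 J/(g·°C)

c ≈ 0.796 J/(g·°C)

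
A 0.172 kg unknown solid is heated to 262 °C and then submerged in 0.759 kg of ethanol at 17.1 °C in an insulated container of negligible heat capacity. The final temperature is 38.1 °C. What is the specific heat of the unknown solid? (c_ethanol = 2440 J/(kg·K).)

Heat lost by the unknown solid = heat gained by the ethanol:
0.172×c×(262 − 38.1) = 0.759×2440×(38.1 − 17.1)
38.51 c = 38891  ⇒  c ≈ 1010 J/(kg·K)

c ≈ 1010 J/(kg·K)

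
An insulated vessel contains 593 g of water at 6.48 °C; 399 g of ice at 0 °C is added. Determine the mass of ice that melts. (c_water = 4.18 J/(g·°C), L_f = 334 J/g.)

Water can give up m c ΔT = 593·4.18·6.48 = 16062 J before reaching 0 °C.
To melt every bit of ice: 399·334 = 133266 J.
16062 J < 133266 J, so only part of the ice melts and the system sits at 0 °C.
Mass melted = 16062/334 ≈ 48.09 g.

m_melted ≈ 48.1 g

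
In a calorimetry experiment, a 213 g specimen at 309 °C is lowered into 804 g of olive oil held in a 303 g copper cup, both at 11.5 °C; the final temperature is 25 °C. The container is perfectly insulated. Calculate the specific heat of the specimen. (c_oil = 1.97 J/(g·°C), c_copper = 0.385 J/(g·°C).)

Setting the total heat transfer to zero:
213×c×(25 − 309) + 804×1.97×(25 − 11.5) + 303×0.385×(25 − 11.5) = 0
-60492 c = -22957
c = -22957/-60492 ≈ 0.3795 J/(g·°C)

c ≈ 0.38 J/(g·°C)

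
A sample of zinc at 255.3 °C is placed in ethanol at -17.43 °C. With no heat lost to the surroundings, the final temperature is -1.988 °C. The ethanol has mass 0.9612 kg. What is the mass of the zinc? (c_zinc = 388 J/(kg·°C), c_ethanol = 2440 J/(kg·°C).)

|Q_zinc| = |Q_ethanol|:
m·388·(255.3 − -1.988) = 0.9612·2440·(-1.988 − (-17.43))
99828 m = 36217  ⇒  m ≈ 0.3628 kg

m ≈ 0.363 kg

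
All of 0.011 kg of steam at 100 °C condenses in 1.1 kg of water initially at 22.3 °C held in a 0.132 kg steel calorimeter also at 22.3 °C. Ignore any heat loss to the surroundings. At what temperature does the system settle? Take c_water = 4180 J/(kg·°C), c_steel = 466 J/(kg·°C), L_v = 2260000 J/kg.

T_f ≈ 28.3 °C

Sum of m c ΔT and latent-heat terms is zero:
steam→water at 100 °C releases m L_v = 0.011·2260000 = 24860
  condensed water 100 °C→T: 45.98(T − 100)
  original water: 4598(T − 22.3)
  cup: 61.51(T − 22.3)
4705.5 T = 24860 + 4598 + 103907 = 133365
T ≈ 28.34 °C (< 100 °C, so full condensation is consistent).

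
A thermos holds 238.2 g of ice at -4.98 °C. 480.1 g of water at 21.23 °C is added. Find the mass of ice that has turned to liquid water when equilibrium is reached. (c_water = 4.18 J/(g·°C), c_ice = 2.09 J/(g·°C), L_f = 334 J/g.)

Water can give up m c ΔT = 480.1·4.18·21.23 = 42605 J before reaching 0 °C.
Of that, 238.2·2.09·4.98 = 2479.2 J goes to bring the ice to 0 °C, leaving 40126 J.
To melt every bit of ice: 238.2·334 = 79559 J.
40126 J < 79559 J, so only part of the ice melts and the system sits at 0 °C.
Mass melted = 40126/334 ≈ 120.1 g.

m_melted ≈ 120 g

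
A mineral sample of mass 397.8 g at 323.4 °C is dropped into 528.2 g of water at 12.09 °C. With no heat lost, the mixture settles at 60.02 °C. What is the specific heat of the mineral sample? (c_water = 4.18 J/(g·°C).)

Heat lost by the mineral sample = heat gained by the water:
397.8·c·(323.4 − 60.02) = 528.2·4.18·(60.02 − 12.09)
104773 c = 105823  ⇒  c ≈ 1.01 J/(g·°C)

c ≈ 1.01 J/(g·°C)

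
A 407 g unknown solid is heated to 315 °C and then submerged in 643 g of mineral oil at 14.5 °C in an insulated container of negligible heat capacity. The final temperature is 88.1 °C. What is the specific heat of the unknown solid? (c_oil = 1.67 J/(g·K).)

Setting the total heat transfer to zero:
407·c·(88.1 − 315) + 643·1.67·(88.1 − 14.5) = 0
-92348 c = -79032
c = -79032/-92348 ≈ 0.8558 J/(g·K)

c ≈ 0.856 J/(g·K)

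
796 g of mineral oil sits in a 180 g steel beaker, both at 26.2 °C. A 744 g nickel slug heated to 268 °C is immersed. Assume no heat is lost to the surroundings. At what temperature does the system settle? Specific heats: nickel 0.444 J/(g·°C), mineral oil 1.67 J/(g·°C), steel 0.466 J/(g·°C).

T_f ≈ 72.0 °C

Setting the total heat transfer to zero:
744*0.444*(T − 268) + 796*1.67*(T − 26.2) + 180*0.466*(T − 26.2) = 0
330.34(T − 268) + 1329.3(T − 26.2) + 83.88(T − 26.2) = 0
(330.34 + 1329.3 + 83.88) T = 330.34*268 + 1329.3*26.2 + 83.88*26.2
T = 125556 / 1743.5 = 72 °C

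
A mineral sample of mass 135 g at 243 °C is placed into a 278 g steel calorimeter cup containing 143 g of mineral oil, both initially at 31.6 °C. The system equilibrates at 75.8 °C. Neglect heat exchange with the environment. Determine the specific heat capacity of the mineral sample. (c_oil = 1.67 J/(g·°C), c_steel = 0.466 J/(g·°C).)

c ≈ 0.721 J/(g·°C)

Energy conservation, ΣQ = 0:
135×c×(75.8 − 243) + 143×1.67×(75.8 − 31.6) + 278×0.466×(75.8 − 31.6) = 0
-22572 c = -16281
c = -16281/-22572 ≈ 0.7213 J/(g·°C)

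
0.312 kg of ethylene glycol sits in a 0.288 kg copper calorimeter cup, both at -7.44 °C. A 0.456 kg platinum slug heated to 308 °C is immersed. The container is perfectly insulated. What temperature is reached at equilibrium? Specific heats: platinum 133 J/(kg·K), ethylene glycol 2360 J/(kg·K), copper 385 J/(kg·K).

Conservation of energy gives ΣQ = 0:
0.456·133·(T − 308) + 0.312·2360·(T − (-7.44)) + 0.288·385·(T − (-7.44)) = 0
60.65(T − 308) + 736.32(T − (-7.44)) + 110.88(T − (-7.44)) = 0
907.85 T = 12376
T = 12376/907.85 ≈ 13.63 °C

T_f ≈ 13.6 °C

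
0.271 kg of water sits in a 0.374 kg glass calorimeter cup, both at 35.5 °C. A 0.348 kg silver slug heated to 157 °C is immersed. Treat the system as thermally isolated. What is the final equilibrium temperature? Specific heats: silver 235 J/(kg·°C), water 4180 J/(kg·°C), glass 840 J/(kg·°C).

Net heat exchanged in the isolated system is zero:
0.348*235*(T − 157) + 0.271*4180*(T − 35.5) + 0.374*840*(T − 35.5) = 0
81.78(T − 157) + 1132.8(T − 35.5) + 314.16(T − 35.5) = 0
1528.7 T = 64206
T = 64206/1528.7 ≈ 42.00 °C

T_f ≈ 42.0 °C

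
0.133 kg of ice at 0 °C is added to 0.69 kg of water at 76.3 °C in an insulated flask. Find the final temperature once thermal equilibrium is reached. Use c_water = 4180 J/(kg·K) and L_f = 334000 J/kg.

Heat gained plus heat lost sum to zero:
latent heat to melt: 0.133·334000 = 44422; meltwater 0→T: 0.133·4180·T = 555.94 T; water cools: 0.69·4180·(T − 76.3) = 2884.2(T − 76.3)
3440.1 T = 220064 − 44422 = 175642
T ≈ 51.06 °C. Since T > 0 °C, the all-ice-melts assumption holds.

T_f ≈ 51.1 °C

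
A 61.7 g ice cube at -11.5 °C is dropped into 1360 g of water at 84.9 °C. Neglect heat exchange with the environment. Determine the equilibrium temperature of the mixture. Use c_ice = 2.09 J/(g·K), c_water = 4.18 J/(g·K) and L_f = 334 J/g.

Sum of m c ΔT and latent-heat terms is zero:
warm ice to 0 °C: 61.7×2.09×(0 − (-11.5)) = 1483
  fusion: m_ice L_f = 61.7×334 = 20608
  meltwater 0→T: 61.7×4.18×T = 257.91 T
  water cools: 1360×4.18×(T − 84.9) = 5684.8(T − 84.9)
5942.7 T = 482640 − 22091 = 460549
T ≈ 77.50 °C. Since T > 0 °C, the all-ice-melts assumption holds.

T_f ≈ 77.5 °C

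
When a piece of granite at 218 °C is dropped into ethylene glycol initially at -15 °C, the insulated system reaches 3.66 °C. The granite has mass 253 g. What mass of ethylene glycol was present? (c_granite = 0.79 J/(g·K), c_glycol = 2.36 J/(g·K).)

|Q_granite| = |Q_glycol|:
253·0.79·(218 − 3.66) = m·2.36·(3.66 − (-15))
44.04 m = 42840  ⇒  m ≈ 972.8 g

m ≈ 973 g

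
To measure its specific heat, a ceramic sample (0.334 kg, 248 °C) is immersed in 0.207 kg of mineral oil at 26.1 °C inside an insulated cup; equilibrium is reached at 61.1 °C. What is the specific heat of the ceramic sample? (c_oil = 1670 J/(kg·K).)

Let T be the final temperature. ΣQ_i = 0:
0.334×c×(61.1 − 248) + 0.207×1670×(61.1 − 26.1) = 0
-62.42 c = -12099
c = -12099/-62.42 ≈ 193.8 J/(kg·K)

c ≈ 194 J/(kg·K)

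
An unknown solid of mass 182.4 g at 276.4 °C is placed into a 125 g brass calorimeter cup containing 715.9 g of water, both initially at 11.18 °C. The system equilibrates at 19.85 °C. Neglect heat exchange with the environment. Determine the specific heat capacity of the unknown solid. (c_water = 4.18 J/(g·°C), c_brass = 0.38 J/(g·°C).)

Taking heat into each body as positive, Σ m c ΔT = 0:
182.4×c×(19.85 − 276.4) + 715.9×4.18×(19.85 − 11.18) + 125×0.38×(19.85 − 11.18) = 0
-46795 c = -26356
c = -26356/-46795 ≈ 0.5632 J/(g·°C)

c ≈ 0.563 J/(g·°C)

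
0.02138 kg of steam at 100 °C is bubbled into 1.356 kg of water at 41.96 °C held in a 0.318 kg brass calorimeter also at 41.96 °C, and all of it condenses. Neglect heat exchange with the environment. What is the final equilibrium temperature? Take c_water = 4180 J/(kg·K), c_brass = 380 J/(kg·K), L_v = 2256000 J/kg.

T_f ≈ 51.0 °C

Let T be the final temperature. ΣQ_i = 0:
steam→water at 100 °C releases m L_v = 0.02138·2256000 = 48233; condensate cools 100→T: 0.02138·4180·(T − 100) = 89.37(T − 100); water warms: 1.356·4180·(T − 41.96) = 5668.1(T − 41.96); cup: 120.84(T − 41.96)
5878.3 T = 48233 + 8936.8 + 242903 = 300073
T ≈ 51.05 °C (< 100 °C, so full condensation is consistent).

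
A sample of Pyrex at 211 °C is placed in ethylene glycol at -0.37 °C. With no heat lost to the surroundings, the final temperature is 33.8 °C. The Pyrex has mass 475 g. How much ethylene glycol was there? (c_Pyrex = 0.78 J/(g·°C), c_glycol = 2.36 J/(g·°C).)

Net heat exchanged in the isolated system is zero:
475·0.78·(33.8 − 211) + m·2.36·(33.8 − (-0.37)) = 0
80.64 m = 65653
m = 65653/80.64 ≈ 814.1 g

m ≈ 814 g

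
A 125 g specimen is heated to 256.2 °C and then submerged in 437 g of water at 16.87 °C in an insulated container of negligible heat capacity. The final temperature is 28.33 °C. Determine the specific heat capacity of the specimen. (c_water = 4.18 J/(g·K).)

c ≈ 0.735 J/(g·K)

Taking heat into each body as positive, Σ m c ΔT = 0:
125·c·(28.33 − 256.2) + 437·4.18·(28.33 − 16.87) = 0
-28484 c = -20934
c = -20934/-28484 ≈ 0.7349 J/(g·K)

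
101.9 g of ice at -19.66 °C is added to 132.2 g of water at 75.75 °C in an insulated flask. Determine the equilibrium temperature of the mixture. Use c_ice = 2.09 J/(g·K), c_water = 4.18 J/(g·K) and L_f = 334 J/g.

Energy balance with sensible and latent terms:
warm ice to 0 °C: 101.9×2.09×(0 − (-19.66)) = 4187; melt ice: 101.9×334 = 34035; meltwater 0→T: 101.9×4.18×T = 425.94 T; water cools: 132.2×4.18×(T − 75.75) = 552.6(T − 75.75)
978.54 T = 41859 − 38222 = 3637.5
T ≈ 3.72 °C. Since T > 0 °C, the all-ice-melts assumption holds.

T_f ≈ 3.7 °C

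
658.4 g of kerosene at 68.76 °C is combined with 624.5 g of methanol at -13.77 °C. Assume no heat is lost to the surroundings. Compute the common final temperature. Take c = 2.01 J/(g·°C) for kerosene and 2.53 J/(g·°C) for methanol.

With ΣQ=0 the equilibrium temperature is the m·c-weighted mean:
T_f = (1323.4×68.76 + 1580×(-13.77)) / (1323.4 + 1580)
    = 69239 / 2903.4 ≈ 23.85 °C

T_f ≈ 23.8 °C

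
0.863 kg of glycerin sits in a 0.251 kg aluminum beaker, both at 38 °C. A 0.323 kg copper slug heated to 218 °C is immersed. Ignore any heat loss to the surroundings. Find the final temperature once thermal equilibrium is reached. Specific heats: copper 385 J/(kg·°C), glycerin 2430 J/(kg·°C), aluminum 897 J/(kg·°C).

With ΣQ=0 the equilibrium temperature is the m·c-weighted mean:
T_f = (124.36×218 + 2097.1×38 + 225.15×38) / (124.36 + 2097.1 + 225.15)
    = 115354 / 2446.6 ≈ 47.15 °C

T_f ≈ 47.1 °C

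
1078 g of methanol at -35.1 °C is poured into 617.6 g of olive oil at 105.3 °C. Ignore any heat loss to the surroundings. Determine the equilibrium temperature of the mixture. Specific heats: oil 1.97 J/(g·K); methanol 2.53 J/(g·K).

T_f ≈ 8.2 °C

|Q_oil| = |Q_methanol|:
617.6·1.97·(105.3 − T) = 1078·2.53·(T − (-35.1))
1216.7(105.3 − T) = 2727.3(T − (-35.1))
3944 T = 32386  ⇒  T ≈ 8.21 °C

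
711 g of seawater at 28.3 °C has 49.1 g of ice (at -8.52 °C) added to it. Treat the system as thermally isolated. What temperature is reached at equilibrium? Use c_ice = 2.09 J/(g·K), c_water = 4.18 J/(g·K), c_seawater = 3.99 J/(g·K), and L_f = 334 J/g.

T_f ≈ 20.7 °C

Net heat exchanged in the isolated system is zero:
ice -8.52→0 °C: 49.1×2.09×8.52 = 874.31; fusion: m_ice L_f = 49.1×334 = 16399; meltwater 0→T: 49.1×4.18×T = 205.24 T; seawater cools: 711×3.99×(T − 28.3) = 2836.9(T − 28.3)
3042.1 T = 80284 − 17274 = 63010
T ≈ 20.71 °C — above 0 °C, consistent with complete melting.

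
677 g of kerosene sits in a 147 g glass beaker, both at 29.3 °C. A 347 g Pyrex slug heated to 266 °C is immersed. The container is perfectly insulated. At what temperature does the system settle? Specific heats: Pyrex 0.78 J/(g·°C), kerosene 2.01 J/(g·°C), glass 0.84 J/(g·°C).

T_f ≈ 65.8 °C

Energy conservation, ΣQ = 0:
347×0.78×(T − 266) + 677×2.01×(T − 29.3) + 147×0.84×(T − 29.3) = 0
270.66(T − 266) + 1360.8(T − 29.3) + 123.48(T − 29.3) = 0
1754.9 T = 115484
T = 115484/1754.9 ≈ 65.81 °C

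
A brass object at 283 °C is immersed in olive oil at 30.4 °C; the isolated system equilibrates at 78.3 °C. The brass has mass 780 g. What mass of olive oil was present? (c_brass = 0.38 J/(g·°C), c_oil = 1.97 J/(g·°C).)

Net heat exchanged in the isolated system is zero:
780×0.38×(78.3 − 283) + m×1.97×(78.3 − 30.4) = 0
94.36 m = 60673
m = 60673/94.36 ≈ 643 g

m ≈ 643 g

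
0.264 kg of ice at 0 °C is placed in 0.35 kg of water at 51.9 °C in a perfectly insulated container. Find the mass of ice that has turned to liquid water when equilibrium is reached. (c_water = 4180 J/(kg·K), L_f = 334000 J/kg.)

m_melted ≈ 0.227 kg

Heat available from the water dropping to 0 °C: 0.35×4180×51.9 = 75930 J.
To melt every bit of ice: 0.264×334000 = 88176 J.
75930 J < 88176 J, so only part of the ice melts and the system sits at 0 °C.
Mass melted = 75930/334000 ≈ 0.2273 kg.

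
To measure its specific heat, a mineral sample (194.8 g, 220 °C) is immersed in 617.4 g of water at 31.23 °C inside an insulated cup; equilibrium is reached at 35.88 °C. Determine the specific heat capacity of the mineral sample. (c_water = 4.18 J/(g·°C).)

Heat lost by the mineral sample = heat gained by the water:
194.8·c·(220 − 35.88) = 617.4·4.18·(35.88 − 31.23)
35867 c = 12000  ⇒  c ≈ 0.3346 J/(g·°C)

c ≈ 0.335 J/(g·°C)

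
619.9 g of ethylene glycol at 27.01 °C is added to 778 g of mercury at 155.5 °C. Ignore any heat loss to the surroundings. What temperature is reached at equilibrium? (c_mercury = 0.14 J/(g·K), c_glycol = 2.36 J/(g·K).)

T_f is the heat-capacity-weighted average of the initial temperatures:
T_f = (108.92*155.5 + 1463*27.01) / (108.92 + 1463)
    = 56452 / 1571.9 ≈ 35.91 °C

T_f ≈ 35.9 °C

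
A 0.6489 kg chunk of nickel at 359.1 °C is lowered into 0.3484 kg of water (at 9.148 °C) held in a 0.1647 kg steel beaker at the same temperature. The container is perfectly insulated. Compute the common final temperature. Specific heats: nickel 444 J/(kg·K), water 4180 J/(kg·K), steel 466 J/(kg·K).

With ΣQ=0 the equilibrium temperature is the m·c-weighted mean:
T_f = (288.11×359.1 + 1456.3×9.148 + 76.75×9.148) / (288.11 + 1456.3 + 76.75)
    = 117485 / 1821.2 ≈ 64.51 °C

T_f ≈ 64.5 °C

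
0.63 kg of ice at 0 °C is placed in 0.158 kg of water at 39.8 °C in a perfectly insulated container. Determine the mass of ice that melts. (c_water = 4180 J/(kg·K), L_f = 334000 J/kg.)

m_melted ≈ 0.0787 kg

Cooling the water to 0 °C releases 0.158×4180×39.8 = 26286 J.
Fully melting the ice requires m_ice L_f = 0.63×334000 = 210420 J.
Since 26286 < 210420 J, not all the ice melts; equilibrium is at 0 °C.
Mass melted = 26286/334000 ≈ 0.0787 kg.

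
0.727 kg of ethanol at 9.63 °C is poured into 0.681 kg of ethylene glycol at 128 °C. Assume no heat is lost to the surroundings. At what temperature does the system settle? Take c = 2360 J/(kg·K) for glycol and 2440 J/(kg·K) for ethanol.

|Q_glycol| = |Q_ethanol|:
0.681×2360×(128 − T) = 0.727×2440×(T − 9.63)
1607.2(128 − T) = 1773.9(T − 9.63)
3381 T = 222799  ⇒  T ≈ 65.90 °C

T_f ≈ 65.9 °C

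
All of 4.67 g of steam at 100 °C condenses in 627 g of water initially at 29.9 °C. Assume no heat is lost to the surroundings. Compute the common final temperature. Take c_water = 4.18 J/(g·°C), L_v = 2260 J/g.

T_f ≈ 34.4 °C

Setting the total heat transfer to zero:
steam→water at 100 °C releases m L_v = 4.67·2260 = 10554; condensate cools 100→T: 4.67·4.18·(T − 100) = 19.52(T − 100); original water: 2620.9(T − 29.9)
2640.4 T = 10554 + 1952.1 + 78364 = 90870
T ≈ 34.42 °C (< 100 °C, so full condensation is consistent).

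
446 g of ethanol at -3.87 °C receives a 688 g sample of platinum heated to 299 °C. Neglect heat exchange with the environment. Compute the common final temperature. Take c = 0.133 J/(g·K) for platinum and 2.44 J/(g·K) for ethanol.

T_f ≈ 19.6 °C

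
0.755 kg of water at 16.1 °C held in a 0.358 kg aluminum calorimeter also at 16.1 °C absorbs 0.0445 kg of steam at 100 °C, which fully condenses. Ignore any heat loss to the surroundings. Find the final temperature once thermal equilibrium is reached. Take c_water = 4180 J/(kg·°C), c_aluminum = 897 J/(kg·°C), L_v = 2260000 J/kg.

Setting the total heat transfer to zero:
steam→water at 100 °C releases m L_v = 0.0445×2260000 = 100570
  condensate cools 100→T: 0.0445×4180×(T − 100) = 186.01(T − 100)
  water warms: 0.755×4180×(T − 16.1) = 3155.9(T − 16.1)
  aluminum cup: 0.358×897×(T − 16.1) = 321.13(T − 16.1)
3663 T = 100570 + 18601 + 55980 = 175151
T ≈ 47.82 °C (< 100 °C, so full condensation is consistent).

T_f ≈ 47.8 °C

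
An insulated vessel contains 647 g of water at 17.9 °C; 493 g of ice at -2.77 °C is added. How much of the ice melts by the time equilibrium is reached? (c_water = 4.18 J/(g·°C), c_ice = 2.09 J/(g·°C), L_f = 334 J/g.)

m_melted ≈ 136 g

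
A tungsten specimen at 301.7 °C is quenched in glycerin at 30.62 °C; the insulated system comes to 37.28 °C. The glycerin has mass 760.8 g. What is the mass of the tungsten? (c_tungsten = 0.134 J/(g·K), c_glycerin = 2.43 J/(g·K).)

|Q_tungsten| = |Q_glycerin|:
m·0.134·(301.7 − 37.28) = 760.8·2.43·(37.28 − 30.62)
35.43 m = 12313  ⇒  m ≈ 347.5 g

m ≈ 347 g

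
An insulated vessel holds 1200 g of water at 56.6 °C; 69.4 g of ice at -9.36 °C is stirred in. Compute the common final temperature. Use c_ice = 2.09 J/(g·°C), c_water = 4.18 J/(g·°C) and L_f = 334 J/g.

T_f ≈ 48.9 °C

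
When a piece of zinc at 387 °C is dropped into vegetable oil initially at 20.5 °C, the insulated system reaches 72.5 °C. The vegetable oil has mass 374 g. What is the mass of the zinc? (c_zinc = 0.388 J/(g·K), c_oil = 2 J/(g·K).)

Heat lost by the zinc = heat gained by the oil:
m·0.388·(387 − 72.5) = 374·2·(72.5 − 20.5)
122.03 m = 38896  ⇒  m ≈ 318.8 g

m ≈ 319 g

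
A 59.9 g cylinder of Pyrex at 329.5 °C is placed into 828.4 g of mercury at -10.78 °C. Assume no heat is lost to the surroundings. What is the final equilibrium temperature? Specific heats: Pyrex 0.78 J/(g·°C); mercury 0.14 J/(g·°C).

Heat gained plus heat lost sum to zero:
59.9*0.78*(T − 329.5) + 828.4*0.14*(T − (-10.78)) = 0
46.72(T − 329.5) + 115.98(T − (-10.78)) = 0
162.7 T = 14145
T = 14145/162.7 ≈ 86.94 °C

T_f ≈ 86.9 °C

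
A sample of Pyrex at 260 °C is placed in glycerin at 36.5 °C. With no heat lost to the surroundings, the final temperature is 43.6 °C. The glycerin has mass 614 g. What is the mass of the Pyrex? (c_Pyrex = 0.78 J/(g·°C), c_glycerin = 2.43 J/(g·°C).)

m ≈ 62.8 g

Heat lost by the Pyrex = heat gained by the glycerin:
m·0.78·(260 − 43.6) = 614·2.43·(43.6 − 36.5)
168.79 m = 10593  ⇒  m ≈ 62.76 g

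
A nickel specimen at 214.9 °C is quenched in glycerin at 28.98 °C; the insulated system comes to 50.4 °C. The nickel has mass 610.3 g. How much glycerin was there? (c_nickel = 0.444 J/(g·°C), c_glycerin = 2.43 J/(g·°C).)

|Q_nickel| = |Q_glycerin|:
610.3·0.444·(214.9 − 50.4) = m·2.43·(50.4 − 28.98)
52.05 m = 44575  ⇒  m ≈ 856.4 g

m ≈ 856 g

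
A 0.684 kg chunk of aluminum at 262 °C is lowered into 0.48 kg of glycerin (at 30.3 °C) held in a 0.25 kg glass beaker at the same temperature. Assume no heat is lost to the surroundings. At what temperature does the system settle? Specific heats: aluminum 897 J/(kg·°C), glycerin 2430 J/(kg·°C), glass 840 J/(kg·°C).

Energy conservation, ΣQ = 0:
0.684×897×(T − 262) + 0.48×2430×(T − 30.3) + 0.25×840×(T − 30.3) = 0
613.55(T − 262) + 1166.4(T − 30.3) + 210(T − 30.3) = 0
(613.55 + 1166.4 + 210) T = 613.55×262 + 1166.4×30.3 + 210×30.3
T = 202454/1989.9 ≈ 101.74 °C

T_f ≈ 101.7 °C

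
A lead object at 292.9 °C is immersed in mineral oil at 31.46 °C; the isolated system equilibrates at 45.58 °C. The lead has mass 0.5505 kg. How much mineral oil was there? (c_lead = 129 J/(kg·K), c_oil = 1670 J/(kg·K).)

m ≈ 0.745 kg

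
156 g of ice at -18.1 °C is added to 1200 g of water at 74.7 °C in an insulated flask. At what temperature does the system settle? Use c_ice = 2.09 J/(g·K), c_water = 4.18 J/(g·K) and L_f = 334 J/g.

T_f ≈ 55.9 °C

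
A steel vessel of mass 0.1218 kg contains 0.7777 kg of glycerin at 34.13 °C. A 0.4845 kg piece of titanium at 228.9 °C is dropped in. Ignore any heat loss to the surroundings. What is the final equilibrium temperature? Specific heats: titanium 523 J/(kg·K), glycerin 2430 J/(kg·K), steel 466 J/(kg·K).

Let T be the final temperature. ΣQ_i = 0:
0.4845·523·(T − 228.9) + 0.7777·2430·(T − 34.13) + 0.1218·466·(T − 34.13) = 0
253.39(T − 228.9) + 1889.8(T − 34.13) + 56.76(T − 34.13) = 0
2200 T = 124438
T ≈ 56.56 °C

T_f ≈ 56.6 °C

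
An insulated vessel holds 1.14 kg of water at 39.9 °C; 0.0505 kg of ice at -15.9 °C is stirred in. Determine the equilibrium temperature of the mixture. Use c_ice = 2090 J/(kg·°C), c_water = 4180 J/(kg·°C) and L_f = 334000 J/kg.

T_f ≈ 34.5 °C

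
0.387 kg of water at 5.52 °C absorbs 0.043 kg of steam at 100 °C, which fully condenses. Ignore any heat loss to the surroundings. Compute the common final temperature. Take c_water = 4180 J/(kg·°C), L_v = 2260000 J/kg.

Conservation of energy gives ΣQ = 0:
steam→water at 100 °C releases m L_v = 0.043·2260000 = 97180; condensed water 100 °C→T: 179.74(T − 100); original water: 1617.7(T − 5.52)
1797.4 T = 97180 + 17974 + 8929.5 = 124083
T ≈ 69.03 °C, under the boiling point, so the assumption holds.

T_f ≈ 69.0 °C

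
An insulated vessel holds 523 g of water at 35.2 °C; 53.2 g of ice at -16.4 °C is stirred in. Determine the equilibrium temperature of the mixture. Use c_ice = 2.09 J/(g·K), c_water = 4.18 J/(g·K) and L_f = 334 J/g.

T_f ≈ 23.8 °C

Energy conservation, ΣQ = 0:
ice -16.4→0 °C: 53.2×2.09×16.4 = 1823.5
  fusion: m_ice L_f = 53.2×334 = 17769
  meltwater 0→T: 53.2×4.18×T = 222.38 T
  water: 2186.1(T − 35.2)
2408.5 T = 76952 − 19592 = 57360
T ≈ 23.82 °C (positive, so assuming full melt was valid).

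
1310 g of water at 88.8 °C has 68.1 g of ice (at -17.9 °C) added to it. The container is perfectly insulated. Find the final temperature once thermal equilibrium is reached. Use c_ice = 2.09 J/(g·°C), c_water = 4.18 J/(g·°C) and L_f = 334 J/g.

Setting the total heat transfer to zero:
ice -17.9→0 °C: 68.1·2.09·17.9 = 2547.7; melt ice: 68.1·334 = 22745; meltwater 0→T: 68.1·4.18·T = 284.66 T; water cools: 1310·4.18·(T − 88.8) = 5475.8(T − 88.8)
5760.5 T = 486251 − 25293 = 460958
T ≈ 80.02 °C (positive, so assuming full melt was valid).

T_f ≈ 80.0 °C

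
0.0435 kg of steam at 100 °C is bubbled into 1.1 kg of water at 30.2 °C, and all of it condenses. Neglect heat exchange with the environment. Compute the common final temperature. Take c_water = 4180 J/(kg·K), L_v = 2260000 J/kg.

Let T be the final temperature. ΣQ_i = 0:
condense steam: −0.0435·2260000 = −98310; condensate cools 100→T: 0.0435·4180·(T − 100) = 181.83(T − 100); original water: 4598(T − 30.2)
4779.8 T = 98310 + 18183 + 138860 = 255353
T ≈ 53.42 °C (< 100 °C, so full condensation is consistent).

T_f ≈ 53.4 °C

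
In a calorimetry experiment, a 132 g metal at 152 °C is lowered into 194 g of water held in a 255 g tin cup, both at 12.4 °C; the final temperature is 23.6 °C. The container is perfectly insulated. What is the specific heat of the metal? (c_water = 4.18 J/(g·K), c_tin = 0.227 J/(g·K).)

Heat gained plus heat lost sum to zero:
132×c×(23.6 − 152) + 194×4.18×(23.6 − 12.4) + 255×0.227×(23.6 − 12.4) = 0
-16949 c = -9730.6
c = -9730.6/-16949 ≈ 0.5741 J/(g·K)

c ≈ 0.574 J/(g·K)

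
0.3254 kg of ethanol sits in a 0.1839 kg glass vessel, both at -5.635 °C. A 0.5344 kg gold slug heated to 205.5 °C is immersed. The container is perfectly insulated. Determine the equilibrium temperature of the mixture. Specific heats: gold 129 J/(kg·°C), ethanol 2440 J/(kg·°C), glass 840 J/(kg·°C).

T_f is the heat-capacity-weighted average of the initial temperatures:
T_f = (68.94·205.5 + 793.98·(-5.635) + 154.48·(-5.635)) / (68.94 + 793.98 + 154.48)
    = 8822.1 / 1017.4 ≈ 8.67 °C

T_f ≈ 8.7 °C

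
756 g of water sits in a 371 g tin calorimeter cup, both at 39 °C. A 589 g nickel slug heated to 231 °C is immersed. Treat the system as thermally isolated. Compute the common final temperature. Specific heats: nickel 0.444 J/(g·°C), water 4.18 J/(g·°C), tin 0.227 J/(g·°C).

Heat gained plus heat lost sum to zero:
589*0.444*(T − 231) + 756*4.18*(T − 39) + 371*0.227*(T − 39) = 0
261.52(T − 231) + 3160.1(T − 39) + 84.22(T − 39) = 0
3505.8 T = 186938
T = 186938/3505.8 ≈ 53.32 °C

T_f ≈ 53.3 °C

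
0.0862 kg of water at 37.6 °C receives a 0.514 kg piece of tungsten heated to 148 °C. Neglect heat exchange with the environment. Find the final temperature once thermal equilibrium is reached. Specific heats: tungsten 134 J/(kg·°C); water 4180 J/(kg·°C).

Set heat shed by the hot body equal to heat absorbed by the cold body:
0.514×134×(148 − T) = 0.0862×4180×(T − 37.6)
68.88(148 − T) = 360.32(T − 37.6)
429.19 T = 23742  ⇒  T ≈ 55.32 °C

T_f ≈ 55.3 °C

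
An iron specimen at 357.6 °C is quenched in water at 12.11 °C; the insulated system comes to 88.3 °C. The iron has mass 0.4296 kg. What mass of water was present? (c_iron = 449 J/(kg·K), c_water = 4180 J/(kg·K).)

m ≈ 0.163 kg

Taking heat into each body as positive, Σ m c ΔT = 0:
0.4296·449·(88.3 − 357.6) + m·4180·(88.3 − 12.11) = 0
318474 m = 51945
m = 51945/318474 ≈ 0.1631 kg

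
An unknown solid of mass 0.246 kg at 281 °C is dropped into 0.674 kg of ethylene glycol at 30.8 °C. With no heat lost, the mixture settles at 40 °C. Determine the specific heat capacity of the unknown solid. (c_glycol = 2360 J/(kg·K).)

m_s c (T_s − T_f) = m_glycol c_glycol (T_f − T_0):
0.246·c·(281 − 40) = 0.674·2360·(40 − 30.8)
59.29 c = 14634  ⇒  c ≈ 246.8 J/(kg·K)

c ≈ 247 J/(kg·K)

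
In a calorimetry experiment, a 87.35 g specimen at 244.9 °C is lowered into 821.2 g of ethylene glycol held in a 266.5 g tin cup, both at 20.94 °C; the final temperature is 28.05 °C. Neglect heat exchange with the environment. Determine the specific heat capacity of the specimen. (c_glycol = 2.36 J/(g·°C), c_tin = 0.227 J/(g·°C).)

c ≈ 0.75 J/(g·°C)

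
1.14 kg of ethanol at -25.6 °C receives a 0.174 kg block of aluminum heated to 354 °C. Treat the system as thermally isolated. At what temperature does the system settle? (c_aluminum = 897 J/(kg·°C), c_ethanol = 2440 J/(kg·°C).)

Energy conservation, ΣQ = 0:
0.174×897×(T − 354) + 1.14×2440×(T − (-25.6)) = 0
2937.7 T = -15957
T = -15957 / 2937.7 = -5.43 °C

T_f ≈ -5.4 °C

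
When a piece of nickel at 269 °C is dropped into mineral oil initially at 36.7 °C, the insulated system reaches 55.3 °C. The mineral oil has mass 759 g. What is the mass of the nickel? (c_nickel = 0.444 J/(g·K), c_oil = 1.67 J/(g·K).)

m ≈ 248 g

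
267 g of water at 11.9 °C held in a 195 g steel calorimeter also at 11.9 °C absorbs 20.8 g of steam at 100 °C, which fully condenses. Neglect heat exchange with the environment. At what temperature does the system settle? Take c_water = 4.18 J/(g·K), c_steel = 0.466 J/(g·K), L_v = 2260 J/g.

T_f ≈ 54.2 °C

Energy conservation, ΣQ = 0:
condense steam: −20.8×2260 = −47008; condensed water 100 °C→T: 86.94(T − 100); water warms: 267×4.18×(T − 11.9) = 1116.1(T − 11.9); cup: 90.87(T − 11.9)
1293.9 T = 47008 + 8694.4 + 14362 = 70065
T ≈ 54.15 °C (< 100 °C, so full condensation is consistent).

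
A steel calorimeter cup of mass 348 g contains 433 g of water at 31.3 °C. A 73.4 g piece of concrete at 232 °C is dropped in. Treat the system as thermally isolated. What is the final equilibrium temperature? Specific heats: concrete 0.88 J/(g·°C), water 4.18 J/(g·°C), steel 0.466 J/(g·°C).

Heat gained plus heat lost sum to zero:
73.4*0.88*(T − 232) + 433*4.18*(T − 31.3) + 348*0.466*(T − 31.3) = 0
64.59(T − 232) + 1809.9(T − 31.3) + 162.17(T − 31.3) = 0
2036.7 T = 76712
T = 76712 / 2036.7 = 37.7 °C

T_f ≈ 37.7 °C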